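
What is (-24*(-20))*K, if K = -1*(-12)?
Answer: 5760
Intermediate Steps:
K = 12
(-24*(-20))*K = -24*(-20)*12 = 480*12 = 5760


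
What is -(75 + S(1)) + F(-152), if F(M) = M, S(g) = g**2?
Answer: -228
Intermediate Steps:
-(75 + S(1)) + F(-152) = -(75 + 1**2) - 152 = -(75 + 1) - 152 = -1*76 - 152 = -76 - 152 = -228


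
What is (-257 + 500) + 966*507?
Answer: 490005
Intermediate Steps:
(-257 + 500) + 966*507 = 243 + 489762 = 490005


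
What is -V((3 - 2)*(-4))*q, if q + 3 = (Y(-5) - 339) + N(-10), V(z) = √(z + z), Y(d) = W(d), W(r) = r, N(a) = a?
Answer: 714*I*√2 ≈ 1009.7*I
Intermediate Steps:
Y(d) = d
V(z) = √2*√z (V(z) = √(2*z) = √2*√z)
q = -357 (q = -3 + ((-5 - 339) - 10) = -3 + (-344 - 10) = -3 - 354 = -357)
-V((3 - 2)*(-4))*q = -√2*√((3 - 2)*(-4))*(-357) = -√2*√(1*(-4))*(-357) = -√2*√(-4)*(-357) = -√2*(2*I)*(-357) = -2*I*√2*(-357) = -(-714)*I*√2 = 714*I*√2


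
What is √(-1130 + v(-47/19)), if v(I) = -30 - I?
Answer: I*√417867/19 ≈ 34.022*I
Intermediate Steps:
√(-1130 + v(-47/19)) = √(-1130 + (-30 - (-47)/19)) = √(-1130 + (-30 - 1*(-47/19))) = √(-1130 + (-30 + 47/19)) = √(-1130 - 523/19) = √(-21993/19) = I*√417867/19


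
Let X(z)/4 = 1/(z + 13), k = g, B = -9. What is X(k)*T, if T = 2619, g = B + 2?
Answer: 1746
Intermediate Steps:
g = -7 (g = -9 + 2 = -7)
k = -7
X(z) = 4/(13 + z) (X(z) = 4/(z + 13) = 4/(13 + z))
X(k)*T = (4/(13 - 7))*2619 = (4/6)*2619 = (4*(⅙))*2619 = (⅔)*2619 = 1746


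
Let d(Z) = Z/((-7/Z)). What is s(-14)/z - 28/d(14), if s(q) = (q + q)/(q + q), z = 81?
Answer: 82/81 ≈ 1.0123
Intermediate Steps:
d(Z) = -Z²/7 (d(Z) = Z*(-Z/7) = -Z²/7)
s(q) = 1 (s(q) = (2*q)/((2*q)) = (2*q)*(1/(2*q)) = 1)
s(-14)/z - 28/d(14) = 1/81 - 28/((-⅐*14²)) = 1*(1/81) - 28/((-⅐*196)) = 1/81 - 28/(-28) = 1/81 - 28*(-1/28) = 1/81 + 1 = 82/81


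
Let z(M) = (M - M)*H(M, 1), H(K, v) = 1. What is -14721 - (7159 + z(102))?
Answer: -21880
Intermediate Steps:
z(M) = 0 (z(M) = (M - M)*1 = 0*1 = 0)
-14721 - (7159 + z(102)) = -14721 - (7159 + 0) = -14721 - 1*7159 = -14721 - 7159 = -21880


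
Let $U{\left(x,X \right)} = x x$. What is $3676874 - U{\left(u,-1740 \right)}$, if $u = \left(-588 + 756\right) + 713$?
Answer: $2900713$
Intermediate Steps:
$u = 881$ ($u = 168 + 713 = 881$)
$U{\left(x,X \right)} = x^{2}$
$3676874 - U{\left(u,-1740 \right)} = 3676874 - 881^{2} = 3676874 - 776161 = 2900713$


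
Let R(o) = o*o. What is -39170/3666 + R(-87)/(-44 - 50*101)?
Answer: -12626663/1037478 ≈ -12.171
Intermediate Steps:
R(o) = o**2
-39170/3666 + R(-87)/(-44 - 50*101) = -39170/3666 + (-87)**2/(-44 - 50*101) = -39170*1/3666 + 7569/(-44 - 5050) = -19585/1833 + 7569/(-5094) = -19585/1833 + 7569*(-1/5094) = -19585/1833 - 841/566 = -12626663/1037478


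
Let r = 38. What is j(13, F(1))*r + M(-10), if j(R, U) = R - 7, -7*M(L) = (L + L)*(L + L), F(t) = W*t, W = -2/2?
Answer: 1196/7 ≈ 170.86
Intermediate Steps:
W = -1 (W = -2*½ = -1)
F(t) = -t
M(L) = -4*L²/7 (M(L) = -(L + L)*(L + L)/7 = -2*L*2*L/7 = -4*L²/7)
j(R, U) = -7 + R
j(13, F(1))*r + M(-10) = (-7 + 13)*38 - 4/7*(-10)² = 6*38 - 4/7*100 = 228 - 400/7 = 1196/7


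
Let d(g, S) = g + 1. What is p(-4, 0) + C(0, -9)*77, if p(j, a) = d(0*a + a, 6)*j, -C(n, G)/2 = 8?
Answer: -1236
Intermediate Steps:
C(n, G) = -16 (C(n, G) = -2*8 = -16)
d(g, S) = 1 + g
p(j, a) = j*(1 + a) (p(j, a) = (1 + (0*a + a))*j = (1 + (0 + a))*j = (1 + a)*j = j*(1 + a))
p(-4, 0) + C(0, -9)*77 = -4*(1 + 0) - 16*77 = -4*1 - 1232 = -4 - 1232 = -1236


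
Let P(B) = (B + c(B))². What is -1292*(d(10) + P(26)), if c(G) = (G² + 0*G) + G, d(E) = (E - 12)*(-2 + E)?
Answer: -684718656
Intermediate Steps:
d(E) = (-12 + E)*(-2 + E)
c(G) = G + G² (c(G) = (G² + 0) + G = G² + G = G + G²)
P(B) = (B + B*(1 + B))²
-1292*(d(10) + P(26)) = -1292*((24 + 10² - 14*10) + 26²*(2 + 26)²) = -1292*((24 + 100 - 140) + 676*28²) = -1292*(-16 + 676*784) = -1292*(-16 + 529984) = -1292*529968 = -684718656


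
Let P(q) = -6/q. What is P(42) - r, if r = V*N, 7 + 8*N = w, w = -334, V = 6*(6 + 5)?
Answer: 78767/28 ≈ 2813.1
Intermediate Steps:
V = 66 (V = 6*11 = 66)
N = -341/8 (N = -7/8 + (⅛)*(-334) = -7/8 - 167/4 = -341/8 ≈ -42.625)
r = -11253/4 (r = 66*(-341/8) = -11253/4 ≈ -2813.3)
P(42) - r = -6/42 - 1*(-11253/4) = -6*1/42 + 11253/4 = -⅐ + 11253/4 = 78767/28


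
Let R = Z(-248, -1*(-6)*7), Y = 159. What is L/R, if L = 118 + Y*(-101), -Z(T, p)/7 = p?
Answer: 15941/294 ≈ 54.221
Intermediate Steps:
Z(T, p) = -7*p
R = -294 (R = -7*(-1*(-6))*7 = -42*7 = -7*42 = -294)
L = -15941 (L = 118 + 159*(-101) = 118 - 16059 = -15941)
L/R = -15941/(-294) = -15941*(-1/294) = 15941/294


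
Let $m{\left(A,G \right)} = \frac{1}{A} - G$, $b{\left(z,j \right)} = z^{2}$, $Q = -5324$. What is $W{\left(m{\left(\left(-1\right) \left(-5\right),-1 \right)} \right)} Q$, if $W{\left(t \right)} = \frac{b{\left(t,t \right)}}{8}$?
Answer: $- \frac{23958}{25} \approx -958.32$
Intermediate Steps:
$W{\left(t \right)} = \frac{t^{2}}{8}$
$W{\left(m{\left(\left(-1\right) \left(-5\right),-1 \right)} \right)} Q = \frac{\left(\frac{1}{\left(-1\right) \left(-5\right)} - -1\right)^{2}}{8} \left(-5324\right) = \frac{\left(\frac{1}{5} + 1\right)^{2}}{8} \left(-5324\right) = \frac{\left(\frac{6}{5}\right)^{2}}{8} \left(-5324\right) = \frac{1}{8} \cdot \frac{36}{25} \left(-5324\right) = \frac{9}{50} \left(-5324\right) = - \frac{23958}{25}$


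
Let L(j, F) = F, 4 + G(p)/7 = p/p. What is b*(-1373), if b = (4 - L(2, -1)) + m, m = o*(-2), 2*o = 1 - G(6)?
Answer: 23341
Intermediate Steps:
G(p) = -21 (G(p) = -28 + 7*(p/p) = -28 + 7*1 = -28 + 7 = -21)
o = 11 (o = (1 - 1*(-21))/2 = (1 + 21)/2 = (½)*22 = 11)
m = -22 (m = 11*(-2) = -22)
b = -17 (b = (4 - 1*(-1)) - 22 = (4 + 1) - 22 = 5 - 22 = -17)
b*(-1373) = -17*(-1373) = 23341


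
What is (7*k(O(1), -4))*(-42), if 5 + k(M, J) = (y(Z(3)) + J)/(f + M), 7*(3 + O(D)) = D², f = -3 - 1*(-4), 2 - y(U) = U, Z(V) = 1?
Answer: 12936/13 ≈ 995.08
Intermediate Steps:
y(U) = 2 - U
f = 1 (f = -3 + 4 = 1)
O(D) = -3 + D²/7
k(M, J) = -5 + (1 + J)/(1 + M) (k(M, J) = -5 + ((2 - 1*1) + J)/(1 + M) = -5 + ((2 - 1) + J)/(1 + M) = -5 + (1 + J)/(1 + M))
(7*k(O(1), -4))*(-42) = (7*((-4 - 4 - 5*(-3 + (⅐)*1²))/(1 + (-3 + (⅐)*1²))))*(-42) = (7*((-4 - 4 - 5*(-3 + (⅐)*1))/(1 + (-3 + (⅐)*1))))*(-42) = (7*((-4 - 4 - 5*(-3 + ⅐))/(1 + (-3 + ⅐))))*(-42) = (7*((-4 - 4 - 5*(-20/7))/(1 - 20/7)))*(-42) = (7*((-4 - 4 + 100/7)/(-13/7)))*(-42) = (7*(-7/13*44/7))*(-42) = (7*(-44/13))*(-42) = -308/13*(-42) = 12936/13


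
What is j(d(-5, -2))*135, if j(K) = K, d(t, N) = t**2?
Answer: 3375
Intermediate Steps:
j(d(-5, -2))*135 = (-5)**2*135 = 25*135 = 3375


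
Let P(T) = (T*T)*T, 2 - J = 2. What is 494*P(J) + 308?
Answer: 308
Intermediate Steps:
J = 0 (J = 2 - 1*2 = 2 - 2 = 0)
P(T) = T³ (P(T) = T²*T = T³)
494*P(J) + 308 = 494*0³ + 308 = 494*0 + 308 = 0 + 308 = 308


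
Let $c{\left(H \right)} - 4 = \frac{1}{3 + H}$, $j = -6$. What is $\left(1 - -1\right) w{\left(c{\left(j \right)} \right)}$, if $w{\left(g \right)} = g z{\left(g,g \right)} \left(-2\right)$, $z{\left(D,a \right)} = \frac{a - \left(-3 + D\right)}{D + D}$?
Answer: $-6$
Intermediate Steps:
$c{\left(H \right)} = 4 + \frac{1}{3 + H}$
$z{\left(D,a \right)} = \frac{3 + a - D}{2 D}$
$w{\left(g \right)} = -3$ ($w{\left(g \right)} = g \frac{3 + g - g}{2 g} \left(-2\right) = g \frac{1}{2} \frac{1}{g} 3 \left(-2\right) = g \frac{3}{2 g} \left(-2\right) = \frac{3}{2} \left(-2\right) = -3$)
$\left(1 - -1\right) w{\left(c{\left(j \right)} \right)} = \left(1 - -1\right) \left(-3\right) = \left(1 + 1\right) \left(-3\right) = 2 \left(-3\right) = -6$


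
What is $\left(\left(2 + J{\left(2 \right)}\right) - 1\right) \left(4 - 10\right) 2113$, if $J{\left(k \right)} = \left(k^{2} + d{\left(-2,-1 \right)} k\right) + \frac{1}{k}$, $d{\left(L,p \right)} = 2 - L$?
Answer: $-171153$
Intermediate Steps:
$J{\left(k \right)} = \frac{1}{k} + k^{2} + 4 k$ ($J{\left(k \right)} = \left(k^{2} + \left(2 - -2\right) k\right) + \frac{1}{k} = \left(k^{2} + \left(2 + 2\right) k\right) + \frac{1}{k} = \left(k^{2} + 4 k\right) + \frac{1}{k} = \frac{1}{k} + k^{2} + 4 k$)
$\left(\left(2 + J{\left(2 \right)}\right) - 1\right) \left(4 - 10\right) 2113 = \left(\left(2 + \frac{1 + 2^{2} \left(4 + 2\right)}{2}\right) - 1\right) \left(4 - 10\right) 2113 = \left(\left(2 + \frac{1 + 4 \cdot 6}{2}\right) - 1\right) \left(-6\right) 2113 = \left(\left(2 + \frac{1 + 24}{2}\right) - 1\right) \left(-6\right) 2113 = \left(\left(2 + \frac{1}{2} \cdot 25\right) - 1\right) \left(-6\right) 2113 = \left(\left(2 + \frac{25}{2}\right) - 1\right) \left(-6\right) 2113 = \left(\frac{29}{2} - 1\right) \left(-6\right) 2113 = \frac{27}{2} \left(-6\right) 2113 = \left(-81\right) 2113 = -171153$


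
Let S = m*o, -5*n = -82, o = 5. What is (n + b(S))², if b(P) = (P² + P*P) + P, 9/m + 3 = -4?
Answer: 514972249/60025 ≈ 8579.3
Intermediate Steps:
m = -9/7 (m = 9/(-3 - 4) = 9/(-7) = 9*(-⅐) = -9/7 ≈ -1.2857)
n = 82/5 (n = -⅕*(-82) = 82/5 ≈ 16.400)
S = -45/7 (S = -9/7*5 = -45/7 ≈ -6.4286)
b(P) = P + 2*P² (b(P) = (P² + P²) + P = 2*P² + P = P + 2*P²)
(n + b(S))² = (82/5 - 45*(1 + 2*(-45/7))/7)² = (82/5 - 45*(1 - 90/7)/7)² = (82/5 - 45/7*(-83/7))² = (82/5 + 3735/49)² = (22693/245)² = 514972249/60025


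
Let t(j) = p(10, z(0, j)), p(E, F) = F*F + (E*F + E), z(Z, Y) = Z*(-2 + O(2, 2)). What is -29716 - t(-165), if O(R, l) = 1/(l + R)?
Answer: -29726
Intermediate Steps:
O(R, l) = 1/(R + l)
z(Z, Y) = -7*Z/4 (z(Z, Y) = Z*(-2 + 1/(2 + 2)) = Z*(-2 + 1/4) = Z*(-2 + ¼) = Z*(-7/4) = -7*Z/4)
p(E, F) = E + F² + E*F (p(E, F) = F² + (E + E*F) = E + F² + E*F)
t(j) = 10 (t(j) = 10 + (-7/4*0)² + 10*(-7/4*0) = 10 + 0² + 10*0 = 10 + 0 + 0 = 10)
-29716 - t(-165) = -29716 - 1*10 = -29716 - 10 = -29726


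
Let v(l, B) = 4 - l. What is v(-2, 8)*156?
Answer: 936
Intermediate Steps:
v(-2, 8)*156 = (4 - 1*(-2))*156 = (4 + 2)*156 = 6*156 = 936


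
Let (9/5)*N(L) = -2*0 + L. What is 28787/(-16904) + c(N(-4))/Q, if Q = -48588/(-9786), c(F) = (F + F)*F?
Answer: 1586925997/5543987976 ≈ 0.28624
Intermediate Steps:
N(L) = 5*L/9 (N(L) = 5*(-2*0 + L)/9 = 5*(0 + L)/9 = 5*L/9)
c(F) = 2*F² (c(F) = (2*F)*F = 2*F²)
Q = 8098/1631 (Q = -48588*(-1/9786) = 8098/1631 ≈ 4.9650)
28787/(-16904) + c(N(-4))/Q = 28787/(-16904) + (2*((5/9)*(-4))²)/(8098/1631) = 28787*(-1/16904) + (2*(-20/9)²)*(1631/8098) = -28787/16904 + (2*(400/81))*(1631/8098) = -28787/16904 + (800/81)*(1631/8098) = -28787/16904 + 652400/327969 = 1586925997/5543987976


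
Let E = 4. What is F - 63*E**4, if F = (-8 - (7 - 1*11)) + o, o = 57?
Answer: -16075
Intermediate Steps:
F = 53 (F = (-8 - (7 - 1*11)) + 57 = (-8 - (7 - 11)) + 57 = (-8 - 1*(-4)) + 57 = (-8 + 4) + 57 = -4 + 57 = 53)
F - 63*E**4 = 53 - 63*4**4 = 53 - 63*256 = 53 - 16128 = -16075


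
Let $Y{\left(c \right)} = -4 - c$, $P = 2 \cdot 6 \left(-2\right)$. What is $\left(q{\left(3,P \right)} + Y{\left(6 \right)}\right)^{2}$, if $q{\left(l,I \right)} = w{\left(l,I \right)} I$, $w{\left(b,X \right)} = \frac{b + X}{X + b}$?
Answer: $1156$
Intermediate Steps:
$w{\left(b,X \right)} = 1$ ($w{\left(b,X \right)} = \frac{X + b}{X + b} = 1$)
$P = -24$ ($P = 12 \left(-2\right) = -24$)
$q{\left(l,I \right)} = I$ ($q{\left(l,I \right)} = 1 I = I$)
$\left(q{\left(3,P \right)} + Y{\left(6 \right)}\right)^{2} = \left(-24 - 10\right)^{2} = \left(-34\right)^{2} = 1156$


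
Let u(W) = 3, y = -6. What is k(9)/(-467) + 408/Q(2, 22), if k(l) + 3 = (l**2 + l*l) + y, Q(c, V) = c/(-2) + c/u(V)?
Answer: -571761/467 ≈ -1224.3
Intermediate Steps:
Q(c, V) = -c/6 (Q(c, V) = c/(-2) + c/3 = c*(-1/2) + c*(1/3) = -c/2 + c/3 = -c/6)
k(l) = -9 + 2*l**2 (k(l) = -3 + ((l**2 + l*l) - 6) = -3 + ((l**2 + l**2) - 6) = -3 + (2*l**2 - 6) = -3 + (-6 + 2*l**2) = -9 + 2*l**2)
k(9)/(-467) + 408/Q(2, 22) = (-9 + 2*9**2)/(-467) + 408/((-1/6*2)) = (-9 + 2*81)*(-1/467) + 408/(-1/3) = (-9 + 162)*(-1/467) + 408*(-3) = 153*(-1/467) - 1224 = -153/467 - 1224 = -571761/467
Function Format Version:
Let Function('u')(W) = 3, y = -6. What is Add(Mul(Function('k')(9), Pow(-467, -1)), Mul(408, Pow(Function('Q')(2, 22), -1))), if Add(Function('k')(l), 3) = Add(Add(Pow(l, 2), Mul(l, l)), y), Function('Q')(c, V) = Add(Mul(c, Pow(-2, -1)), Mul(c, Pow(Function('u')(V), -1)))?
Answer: Rational(-571761, 467) ≈ -1224.3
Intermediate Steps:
Function('Q')(c, V) = Mul(Rational(-1, 6), c) (Function('Q')(c, V) = Add(Mul(c, Pow(-2, -1)), Mul(c, Pow(3, -1))) = Add(Mul(c, Rational(-1, 2)), Mul(c, Rational(1, 3))) = Add(Mul(Rational(-1, 2), c), Mul(Rational(1, 3), c)) = Mul(Rational(-1, 6), c))
Function('k')(l) = Add(-9, Mul(2, Pow(l, 2))) (Function('k')(l) = Add(-3, Add(Add(Pow(l, 2), Mul(l, l)), -6)) = Add(-3, Add(Add(Pow(l, 2), Pow(l, 2)), -6)) = Add(-3, Add(Mul(2, Pow(l, 2)), -6)) = Add(-3, Add(-6, Mul(2, Pow(l, 2)))) = Add(-9, Mul(2, Pow(l, 2))))
Add(Mul(Function('k')(9), Pow(-467, -1)), Mul(408, Pow(Function('Q')(2, 22), -1))) = Add(Mul(Add(-9, Mul(2, Pow(9, 2))), Pow(-467, -1)), Mul(408, Pow(Mul(Rational(-1, 6), 2), -1))) = Add(Mul(Add(-9, Mul(2, 81)), Rational(-1, 467)), Mul(408, Pow(Rational(-1, 3), -1))) = Add(Mul(Add(-9, 162), Rational(-1, 467)), Mul(408, -3)) = Add(Mul(153, Rational(-1, 467)), -1224) = Add(Rational(-153, 467), -1224) = Rational(-571761, 467)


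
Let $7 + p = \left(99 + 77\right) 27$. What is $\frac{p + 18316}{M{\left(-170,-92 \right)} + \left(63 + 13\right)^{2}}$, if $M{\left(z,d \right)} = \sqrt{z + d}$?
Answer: $\frac{66600168}{16681219} - \frac{23061 i \sqrt{262}}{33362438} \approx 3.9925 - 0.011188 i$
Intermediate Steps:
$p = 4745$ ($p = -7 + \left(99 + 77\right) 27 = -7 + 176 \cdot 27 = -7 + 4752 = 4745$)
$M{\left(z,d \right)} = \sqrt{d + z}$
$\frac{p + 18316}{M{\left(-170,-92 \right)} + \left(63 + 13\right)^{2}} = \frac{4745 + 18316}{\sqrt{-92 - 170} + \left(63 + 13\right)^{2}} = \frac{23061}{\sqrt{-262} + 76^{2}} = \frac{23061}{i \sqrt{262} + 5776} = \frac{23061}{5776 + i \sqrt{262}}$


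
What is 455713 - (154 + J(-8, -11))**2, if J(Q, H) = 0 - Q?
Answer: 429469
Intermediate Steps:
J(Q, H) = -Q
455713 - (154 + J(-8, -11))**2 = 455713 - (154 - 1*(-8))**2 = 455713 - (154 + 8)**2 = 455713 - 1*162**2 = 455713 - 1*26244 = 455713 - 26244 = 429469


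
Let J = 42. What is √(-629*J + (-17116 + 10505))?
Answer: I*√33029 ≈ 181.74*I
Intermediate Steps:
√(-629*J + (-17116 + 10505)) = √(-629*42 + (-17116 + 10505)) = √(-26418 - 6611) = √(-33029) = I*√33029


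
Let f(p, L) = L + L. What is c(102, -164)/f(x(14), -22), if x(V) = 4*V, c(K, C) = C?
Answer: 41/11 ≈ 3.7273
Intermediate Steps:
f(p, L) = 2*L
c(102, -164)/f(x(14), -22) = -164/(2*(-22)) = -164/(-44) = -164*(-1/44) = 41/11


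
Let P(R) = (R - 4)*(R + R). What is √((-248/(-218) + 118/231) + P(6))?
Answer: √16260648558/25179 ≈ 5.0644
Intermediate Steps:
P(R) = 2*R*(-4 + R) (P(R) = (-4 + R)*(2*R) = 2*R*(-4 + R))
√((-248/(-218) + 118/231) + P(6)) = √((-248/(-218) + 118/231) + 2*6*(-4 + 6)) = √((-248*(-1/218) + 118*(1/231)) + 2*6*2) = √((124/109 + 118/231) + 24) = √(41506/25179 + 24) = √(645802/25179) = √16260648558/25179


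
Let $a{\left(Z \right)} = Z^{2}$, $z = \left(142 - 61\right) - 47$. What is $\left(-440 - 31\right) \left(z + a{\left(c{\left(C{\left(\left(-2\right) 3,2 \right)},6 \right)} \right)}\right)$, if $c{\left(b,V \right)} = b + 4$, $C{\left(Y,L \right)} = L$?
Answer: $-32970$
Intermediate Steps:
$c{\left(b,V \right)} = 4 + b$
$z = 34$ ($z = 81 - 47 = 34$)
$\left(-440 - 31\right) \left(z + a{\left(c{\left(C{\left(\left(-2\right) 3,2 \right)},6 \right)} \right)}\right) = \left(-440 - 31\right) \left(34 + \left(4 + 2\right)^{2}\right) = - 471 \left(34 + 6^{2}\right) = - 471 \left(34 + 36\right) = \left(-471\right) 70 = -32970$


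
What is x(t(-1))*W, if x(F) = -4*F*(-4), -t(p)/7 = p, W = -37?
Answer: -4144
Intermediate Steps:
t(p) = -7*p
x(F) = 16*F
x(t(-1))*W = (16*(-7*(-1)))*(-37) = (16*7)*(-37) = 112*(-37) = -4144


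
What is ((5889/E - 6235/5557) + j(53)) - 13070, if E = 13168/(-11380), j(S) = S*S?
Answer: -280834723889/18293644 ≈ -15351.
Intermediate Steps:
j(S) = S**2
E = -3292/2845 (E = 13168*(-1/11380) = -3292/2845 ≈ -1.1571)
((5889/E - 6235/5557) + j(53)) - 13070 = ((5889/(-3292/2845) - 6235/5557) + 53**2) - 13070 = ((5889*(-2845/3292) - 6235*1/5557) + 2809) - 13070 = ((-16754205/3292 - 6235/5557) + 2809) - 13070 = (-93123642805/18293644 + 2809) - 13070 = -41736796809/18293644 - 13070 = -280834723889/18293644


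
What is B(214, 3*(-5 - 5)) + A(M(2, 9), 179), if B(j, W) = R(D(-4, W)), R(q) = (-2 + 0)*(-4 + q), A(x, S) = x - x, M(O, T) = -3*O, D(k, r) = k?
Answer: 16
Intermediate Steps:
A(x, S) = 0
R(q) = 8 - 2*q (R(q) = -2*(-4 + q) = 8 - 2*q)
B(j, W) = 16 (B(j, W) = 8 - 2*(-4) = 8 + 8 = 16)
B(214, 3*(-5 - 5)) + A(M(2, 9), 179) = 16 + 0 = 16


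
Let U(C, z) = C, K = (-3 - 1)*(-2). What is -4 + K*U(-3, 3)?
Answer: -28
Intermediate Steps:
K = 8 (K = -4*(-2) = 8)
-4 + K*U(-3, 3) = -4 + 8*(-3) = -4 - 24 = -28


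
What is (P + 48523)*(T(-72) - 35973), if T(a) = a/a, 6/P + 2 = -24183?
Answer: -42214176159028/24185 ≈ -1.7455e+9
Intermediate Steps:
P = -6/24185 (P = 6/(-2 - 24183) = 6/(-24185) = 6*(-1/24185) = -6/24185 ≈ -0.00024809)
T(a) = 1
(P + 48523)*(T(-72) - 35973) = (-6/24185 + 48523)*(1 - 35973) = (1173528749/24185)*(-35972) = -42214176159028/24185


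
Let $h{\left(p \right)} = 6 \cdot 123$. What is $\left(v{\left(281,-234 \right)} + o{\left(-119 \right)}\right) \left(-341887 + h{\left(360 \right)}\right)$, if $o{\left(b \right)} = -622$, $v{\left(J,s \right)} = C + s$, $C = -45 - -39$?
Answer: $294070438$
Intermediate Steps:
$C = -6$ ($C = -45 + 39 = -6$)
$v{\left(J,s \right)} = -6 + s$
$h{\left(p \right)} = 738$
$\left(v{\left(281,-234 \right)} + o{\left(-119 \right)}\right) \left(-341887 + h{\left(360 \right)}\right) = \left(\left(-6 - 234\right) - 622\right) \left(-341887 + 738\right) = \left(-240 - 622\right) \left(-341149\right) = \left(-862\right) \left(-341149\right) = 294070438$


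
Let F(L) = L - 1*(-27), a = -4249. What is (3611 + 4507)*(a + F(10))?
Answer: -34193016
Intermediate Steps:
F(L) = 27 + L (F(L) = L + 27 = 27 + L)
(3611 + 4507)*(a + F(10)) = (3611 + 4507)*(-4249 + (27 + 10)) = 8118*(-4249 + 37) = 8118*(-4212) = -34193016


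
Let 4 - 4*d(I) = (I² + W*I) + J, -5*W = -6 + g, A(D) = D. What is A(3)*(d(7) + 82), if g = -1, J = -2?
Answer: 1032/5 ≈ 206.40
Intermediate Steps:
W = 7/5 (W = -(-6 - 1)/5 = -⅕*(-7) = 7/5 ≈ 1.4000)
d(I) = 3/2 - 7*I/20 - I²/4 (d(I) = 1 - ((I² + 7*I/5) - 2)/4 = 1 - (-2 + I² + 7*I/5)/4 = 1 + (½ - 7*I/20 - I²/4) = 3/2 - 7*I/20 - I²/4)
A(3)*(d(7) + 82) = 3*((3/2 - 7/20*7 - ¼*7²) + 82) = 3*((3/2 - 49/20 - ¼*49) + 82) = 3*((3/2 - 49/20 - 49/4) + 82) = 3*(-66/5 + 82) = 3*(344/5) = 1032/5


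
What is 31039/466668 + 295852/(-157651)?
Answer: -133171331747/73570676868 ≈ -1.8101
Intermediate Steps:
31039/466668 + 295852/(-157651) = 31039*(1/466668) + 295852*(-1/157651) = 31039/466668 - 295852/157651 = -133171331747/73570676868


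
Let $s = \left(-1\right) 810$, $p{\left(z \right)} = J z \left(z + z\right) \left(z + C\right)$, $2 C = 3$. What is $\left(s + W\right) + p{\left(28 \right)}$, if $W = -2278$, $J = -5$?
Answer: $-234368$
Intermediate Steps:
$C = \frac{3}{2}$ ($C = \frac{1}{2} \cdot 3 = \frac{3}{2} \approx 1.5$)
$p{\left(z \right)} = - 10 z^{2} \left(\frac{3}{2} + z\right)$ ($p{\left(z \right)} = - 5 z \left(z + z\right) \left(z + \frac{3}{2}\right) = - 5 z 2 z \left(\frac{3}{2} + z\right) = - 10 z^{2} \left(\frac{3}{2} + z\right)$)
$s = -810$
$\left(s + W\right) + p{\left(28 \right)} = \left(-810 - 2278\right) + 28^{2} \left(-15 - 280\right) = -3088 + 784 \left(-15 - 280\right) = -3088 + 784 \left(-295\right) = -3088 - 231280 = -234368$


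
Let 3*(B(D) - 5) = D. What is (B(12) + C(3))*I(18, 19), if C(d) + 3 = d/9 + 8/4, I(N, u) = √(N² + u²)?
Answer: 25*√685/3 ≈ 218.10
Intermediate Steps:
B(D) = 5 + D/3
C(d) = -1 + d/9 (C(d) = -3 + (d/9 + 8/4) = -3 + (d*(⅑) + 8*(¼)) = -3 + (d/9 + 2) = -3 + (2 + d/9) = -1 + d/9)
(B(12) + C(3))*I(18, 19) = ((5 + (⅓)*12) + (-1 + (⅑)*3))*√(18² + 19²) = ((5 + 4) + (-1 + ⅓))*√(324 + 361) = (9 - ⅔)*√685 = 25*√685/3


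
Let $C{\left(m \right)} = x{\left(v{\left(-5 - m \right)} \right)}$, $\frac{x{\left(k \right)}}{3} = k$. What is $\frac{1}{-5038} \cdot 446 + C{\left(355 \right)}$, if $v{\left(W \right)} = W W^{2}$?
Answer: $- \frac{352579392223}{2519} \approx -1.3997 \cdot 10^{8}$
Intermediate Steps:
$v{\left(W \right)} = W^{3}$
$x{\left(k \right)} = 3 k$
$C{\left(m \right)} = 3 \left(-5 - m\right)^{3}$
$\frac{1}{-5038} \cdot 446 + C{\left(355 \right)} = \frac{1}{-5038} \cdot 446 - 3 \left(5 + 355\right)^{3} = \left(- \frac{1}{5038}\right) 446 - 3 \cdot 360^{3} = - \frac{223}{2519} - 139968000 = - \frac{352579392223}{2519}$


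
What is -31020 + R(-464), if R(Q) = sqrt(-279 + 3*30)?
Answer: -31020 + 3*I*sqrt(21) ≈ -31020.0 + 13.748*I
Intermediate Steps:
R(Q) = 3*I*sqrt(21) (R(Q) = sqrt(-279 + 90) = sqrt(-189) = 3*I*sqrt(21))
-31020 + R(-464) = -31020 + 3*I*sqrt(21)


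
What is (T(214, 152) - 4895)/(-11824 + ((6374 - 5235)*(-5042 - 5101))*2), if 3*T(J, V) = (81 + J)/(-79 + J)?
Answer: 198218/936261909 ≈ 0.00021171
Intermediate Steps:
T(J, V) = (81 + J)/(3*(-79 + J)) (T(J, V) = ((81 + J)/(-79 + J))/3 = (81 + J)/(3*(-79 + J)))
(T(214, 152) - 4895)/(-11824 + ((6374 - 5235)*(-5042 - 5101))*2) = ((81 + 214)/(3*(-79 + 214)) - 4895)/(-11824 + ((6374 - 5235)*(-5042 - 5101))*2) = ((1/3)*295/135 - 4895)/(-11824 + (1139*(-10143))*2) = ((1/3)*(1/135)*295 - 4895)/(-11824 - 11552877*2) = (59/81 - 4895)/(-11824 - 23105754) = -396436/81/(-23117578) = -396436/81*(-1/23117578) = 198218/936261909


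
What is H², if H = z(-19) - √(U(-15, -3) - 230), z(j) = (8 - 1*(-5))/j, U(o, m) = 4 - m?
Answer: -80334/361 + 26*I*√223/19 ≈ -222.53 + 20.435*I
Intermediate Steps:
z(j) = 13/j (z(j) = (8 + 5)/j = 13/j)
H = -13/19 - I*√223 (H = 13/(-19) - √((4 - 1*(-3)) - 230) = 13*(-1/19) - √((4 + 3) - 230) = -13/19 - √(7 - 230) = -13/19 - √(-223) = -13/19 - I*√223 ≈ -0.68421 - 14.933*I)
H² = (-13/19 - I*√223)²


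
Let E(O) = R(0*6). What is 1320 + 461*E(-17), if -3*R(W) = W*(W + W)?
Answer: 1320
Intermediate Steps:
R(W) = -2*W²/3 (R(W) = -W*(W + W)/3 = -W*2*W/3 = -2*W²/3)
E(O) = 0 (E(O) = -2*(0*6)²/3 = -⅔*0² = -⅔*0 = 0)
1320 + 461*E(-17) = 1320 + 461*0 = 1320 + 0 = 1320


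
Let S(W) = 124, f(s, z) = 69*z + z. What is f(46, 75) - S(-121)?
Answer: 5126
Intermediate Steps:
f(s, z) = 70*z
f(46, 75) - S(-121) = 70*75 - 1*124 = 5250 - 124 = 5126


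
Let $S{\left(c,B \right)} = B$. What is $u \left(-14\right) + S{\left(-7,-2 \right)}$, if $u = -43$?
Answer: $600$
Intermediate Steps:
$u \left(-14\right) + S{\left(-7,-2 \right)} = \left(-43\right) \left(-14\right) - 2 = 602 - 2 = 600$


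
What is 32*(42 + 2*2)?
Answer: 1472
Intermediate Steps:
32*(42 + 2*2) = 32*(42 + 4) = 32*46 = 1472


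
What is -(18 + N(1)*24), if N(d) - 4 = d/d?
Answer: -138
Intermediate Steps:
N(d) = 5 (N(d) = 4 + d/d = 4 + 1 = 5)
-(18 + N(1)*24) = -(18 + 5*24) = -(18 + 120) = -1*138 = -138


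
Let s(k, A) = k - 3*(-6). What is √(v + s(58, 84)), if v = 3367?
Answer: √3443 ≈ 58.677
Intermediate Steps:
s(k, A) = 18 + k (s(k, A) = k + 18 = 18 + k)
√(v + s(58, 84)) = √(3367 + (18 + 58)) = √(3367 + 76) = √3443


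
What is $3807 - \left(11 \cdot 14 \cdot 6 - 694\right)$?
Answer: $3577$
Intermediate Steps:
$3807 - \left(11 \cdot 14 \cdot 6 - 694\right) = 3807 - \left(154 \cdot 6 - 694\right) = 3807 - \left(924 - 694\right) = 3807 - 230 = 3577$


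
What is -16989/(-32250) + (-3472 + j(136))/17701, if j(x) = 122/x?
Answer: 2139497817/6469715500 ≈ 0.33069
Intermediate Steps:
-16989/(-32250) + (-3472 + j(136))/17701 = -16989/(-32250) + (-3472 + 122/136)/17701 = -16989*(-1/32250) + (-3472 + 122*(1/136))*(1/17701) = 5663/10750 + (-3472 + 61/68)*(1/17701) = 5663/10750 - 236035/68*1/17701 = 5663/10750 - 236035/1203668 = 2139497817/6469715500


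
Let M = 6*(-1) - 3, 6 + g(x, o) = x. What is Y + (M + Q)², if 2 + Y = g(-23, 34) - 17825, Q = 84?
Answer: -12231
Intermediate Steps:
g(x, o) = -6 + x
Y = -17856 (Y = -2 + ((-6 - 23) - 17825) = -2 + (-29 - 17825) = -2 - 17854 = -17856)
M = -9 (M = -6 - 3 = -9)
Y + (M + Q)² = -17856 + (-9 + 84)² = -17856 + 75² = -17856 + 5625 = -12231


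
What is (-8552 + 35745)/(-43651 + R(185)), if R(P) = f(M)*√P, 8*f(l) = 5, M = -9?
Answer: -75968105152/121946222639 - 1087720*√185/121946222639 ≈ -0.62309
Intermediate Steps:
f(l) = 5/8 (f(l) = (⅛)*5 = 5/8)
R(P) = 5*√P/8
(-8552 + 35745)/(-43651 + R(185)) = (-8552 + 35745)/(-43651 + 5*√185/8) = 27193/(-43651 + 5*√185/8)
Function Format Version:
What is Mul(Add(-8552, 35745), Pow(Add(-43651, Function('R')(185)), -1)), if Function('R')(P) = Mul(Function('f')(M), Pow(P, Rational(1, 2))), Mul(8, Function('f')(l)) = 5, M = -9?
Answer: Add(Rational(-75968105152, 121946222639), Mul(Rational(-1087720, 121946222639), Pow(185, Rational(1, 2)))) ≈ -0.62309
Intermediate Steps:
Function('f')(l) = Rational(5, 8) (Function('f')(l) = Mul(Rational(1, 8), 5) = Rational(5, 8))
Function('R')(P) = Mul(Rational(5, 8), Pow(P, Rational(1, 2)))
Mul(Add(-8552, 35745), Pow(Add(-43651, Function('R')(185)), -1)) = Mul(Add(-8552, 35745), Pow(Add(-43651, Mul(Rational(5, 8), Pow(185, Rational(1, 2)))), -1)) = Mul(27193, Pow(Add(-43651, Mul(Rational(5, 8), Pow(185, Rational(1, 2)))), -1))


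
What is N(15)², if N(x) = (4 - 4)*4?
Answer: 0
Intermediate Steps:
N(x) = 0 (N(x) = 0*4 = 0)
N(15)² = 0² = 0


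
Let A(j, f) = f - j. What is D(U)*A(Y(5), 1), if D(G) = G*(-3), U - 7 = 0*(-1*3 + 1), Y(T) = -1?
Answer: -42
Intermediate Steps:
U = 7 (U = 7 + 0*(-1*3 + 1) = 7 + 0*(-3 + 1) = 7 + 0*(-2) = 7 + 0 = 7)
D(G) = -3*G
D(U)*A(Y(5), 1) = (-3*7)*(1 - 1*(-1)) = -21*(1 + 1) = -21*2 = -42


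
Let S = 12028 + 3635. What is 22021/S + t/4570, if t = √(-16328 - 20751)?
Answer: 22021/15663 + I*√37079/4570 ≈ 1.4059 + 0.042135*I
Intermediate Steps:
S = 15663
t = I*√37079 (t = √(-37079) = I*√37079 ≈ 192.56*I)
22021/S + t/4570 = 22021/15663 + (I*√37079)/4570 = 22021*(1/15663) + (I*√37079)*(1/4570) = 22021/15663 + I*√37079/4570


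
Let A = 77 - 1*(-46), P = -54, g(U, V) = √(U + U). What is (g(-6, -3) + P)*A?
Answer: -6642 + 246*I*√3 ≈ -6642.0 + 426.08*I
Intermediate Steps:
g(U, V) = √2*√U (g(U, V) = √(2*U) = √2*√U)
A = 123 (A = 77 + 46 = 123)
(g(-6, -3) + P)*A = (√2*√(-6) - 54)*123 = (√2*(I*√6) - 54)*123 = (2*I*√3 - 54)*123 = (-54 + 2*I*√3)*123 = -6642 + 246*I*√3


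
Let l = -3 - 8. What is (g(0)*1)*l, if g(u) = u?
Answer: 0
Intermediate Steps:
l = -11
(g(0)*1)*l = (0*1)*(-11) = 0*(-11) = 0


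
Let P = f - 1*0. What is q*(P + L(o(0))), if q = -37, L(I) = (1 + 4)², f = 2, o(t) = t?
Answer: -999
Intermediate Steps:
L(I) = 25 (L(I) = 5² = 25)
P = 2 (P = 2 - 1*0 = 2 + 0 = 2)
q*(P + L(o(0))) = -37*(2 + 25) = -37*27 = -999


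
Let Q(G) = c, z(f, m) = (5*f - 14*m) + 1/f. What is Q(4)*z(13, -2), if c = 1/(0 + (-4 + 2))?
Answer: -605/13 ≈ -46.538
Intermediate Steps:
z(f, m) = 1/f - 14*m + 5*f (z(f, m) = (-14*m + 5*f) + 1/f = 1/f - 14*m + 5*f)
c = -½ (c = 1/(0 - 2) = 1/(-2) = -½ ≈ -0.50000)
Q(G) = -½
Q(4)*z(13, -2) = -(1/13 - 14*(-2) + 5*13)/2 = -(1/13 + 28 + 65)/2 = -½*1210/13 = -605/13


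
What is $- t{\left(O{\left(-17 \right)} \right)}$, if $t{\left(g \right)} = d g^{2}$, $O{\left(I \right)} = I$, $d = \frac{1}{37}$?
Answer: $- \frac{289}{37} \approx -7.8108$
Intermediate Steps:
$d = \frac{1}{37} \approx 0.027027$
$t{\left(g \right)} = \frac{g^{2}}{37}$
$- t{\left(O{\left(-17 \right)} \right)} = - \frac{\left(-17\right)^{2}}{37} = - \frac{289}{37}$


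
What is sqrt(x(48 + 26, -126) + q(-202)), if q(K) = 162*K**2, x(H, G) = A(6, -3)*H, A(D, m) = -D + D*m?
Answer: 2*sqrt(1652118) ≈ 2570.7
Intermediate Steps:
x(H, G) = -24*H (x(H, G) = (6*(-1 - 3))*H = (6*(-4))*H = -24*H)
sqrt(x(48 + 26, -126) + q(-202)) = sqrt(-24*(48 + 26) + 162*(-202)**2) = sqrt(-24*74 + 162*40804) = sqrt(-1776 + 6610248) = sqrt(6608472) = 2*sqrt(1652118)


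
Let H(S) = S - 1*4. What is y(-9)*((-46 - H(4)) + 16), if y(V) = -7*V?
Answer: -1890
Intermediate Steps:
H(S) = -4 + S (H(S) = S - 4 = -4 + S)
y(-9)*((-46 - H(4)) + 16) = (-7*(-9))*((-46 - (-4 + 4)) + 16) = 63*((-46 - 1*0) + 16) = 63*((-46 + 0) + 16) = 63*(-46 + 16) = 63*(-30) = -1890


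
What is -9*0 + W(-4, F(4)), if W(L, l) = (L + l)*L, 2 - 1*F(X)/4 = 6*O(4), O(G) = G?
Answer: 368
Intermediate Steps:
F(X) = -88 (F(X) = 8 - 24*4 = 8 - 4*24 = 8 - 96 = -88)
W(L, l) = L*(L + l)
-9*0 + W(-4, F(4)) = -9*0 - 4*(-4 - 88) = 0 - 4*(-92) = 0 + 368 = 368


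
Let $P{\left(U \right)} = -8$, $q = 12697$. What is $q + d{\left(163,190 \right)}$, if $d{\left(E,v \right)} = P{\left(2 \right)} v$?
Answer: $11177$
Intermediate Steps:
$d{\left(E,v \right)} = - 8 v$
$q + d{\left(163,190 \right)} = 12697 - 1520 = 11177$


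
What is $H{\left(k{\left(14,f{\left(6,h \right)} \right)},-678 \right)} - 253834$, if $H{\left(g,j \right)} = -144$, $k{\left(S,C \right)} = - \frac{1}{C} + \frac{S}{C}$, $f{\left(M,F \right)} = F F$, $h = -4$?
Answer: $-253978$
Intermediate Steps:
$f{\left(M,F \right)} = F^{2}$
$H{\left(k{\left(14,f{\left(6,h \right)} \right)},-678 \right)} - 253834 = -144 - 253834 = -253978$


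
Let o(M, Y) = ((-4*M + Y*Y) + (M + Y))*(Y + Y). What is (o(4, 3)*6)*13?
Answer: 0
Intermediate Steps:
o(M, Y) = 2*Y*(Y + Y² - 3*M) (o(M, Y) = ((-4*M + Y²) + (M + Y))*(2*Y) = ((Y² - 4*M) + (M + Y))*(2*Y) = (Y + Y² - 3*M)*(2*Y) = 2*Y*(Y + Y² - 3*M))
(o(4, 3)*6)*13 = ((2*3*(3 + 3² - 3*4))*6)*13 = ((2*3*(3 + 9 - 12))*6)*13 = ((2*3*0)*6)*13 = (0*6)*13 = 0*13 = 0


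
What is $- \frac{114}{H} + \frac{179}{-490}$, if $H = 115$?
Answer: $- \frac{15289}{11270} \approx -1.3566$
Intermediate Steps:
$- \frac{114}{H} + \frac{179}{-490} = - \frac{114}{115} + \frac{179}{-490} = \left(-114\right) \frac{1}{115} + 179 \left(- \frac{1}{490}\right) = - \frac{114}{115} - \frac{179}{490} = - \frac{15289}{11270}$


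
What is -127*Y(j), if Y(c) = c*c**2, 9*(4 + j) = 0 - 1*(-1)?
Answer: 5445125/729 ≈ 7469.3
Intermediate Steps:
j = -35/9 (j = -4 + (0 - 1*(-1))/9 = -4 + (0 + 1)/9 = -4 + (1/9)*1 = -4 + 1/9 = -35/9 ≈ -3.8889)
Y(c) = c**3
-127*Y(j) = -127*(-35/9)**3 = -127*(-42875/729) = 5445125/729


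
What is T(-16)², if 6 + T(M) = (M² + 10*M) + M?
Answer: 5476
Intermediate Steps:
T(M) = -6 + M² + 11*M (T(M) = -6 + ((M² + 10*M) + M) = -6 + (M² + 11*M) = -6 + M² + 11*M)
T(-16)² = (-6 + (-16)² + 11*(-16))² = (-6 + 256 - 176)² = 74² = 5476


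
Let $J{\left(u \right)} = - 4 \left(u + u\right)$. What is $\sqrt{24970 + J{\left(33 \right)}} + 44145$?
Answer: $44145 + \sqrt{24706} \approx 44302.0$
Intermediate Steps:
$J{\left(u \right)} = - 8 u$ ($J{\left(u \right)} = - 4 \cdot 2 u = - 8 u$)
$\sqrt{24970 + J{\left(33 \right)}} + 44145 = \sqrt{24970 - 264} + 44145 = \sqrt{24706} + 44145 = 44145 + \sqrt{24706}$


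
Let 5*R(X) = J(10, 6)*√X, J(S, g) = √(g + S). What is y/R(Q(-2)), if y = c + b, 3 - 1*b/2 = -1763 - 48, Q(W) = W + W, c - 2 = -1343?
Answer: -11435*I/8 ≈ -1429.4*I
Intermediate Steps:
c = -1341 (c = 2 - 1343 = -1341)
J(S, g) = √(S + g)
Q(W) = 2*W
b = 3628 (b = 6 - 2*(-1763 - 48) = 6 - 2*(-1811) = 6 + 3622 = 3628)
R(X) = 4*√X/5 (R(X) = (√(10 + 6)*√X)/5 = (√16*√X)/5 = (4*√X)/5 = 4*√X/5)
y = 2287 (y = -1341 + 3628 = 2287)
y/R(Q(-2)) = 2287/((4*√(2*(-2))/5)) = 2287/((4*√(-4)/5)) = 2287/((4*(2*I)/5)) = 2287/((8*I/5)) = 2287*(-5*I/8) = -11435*I/8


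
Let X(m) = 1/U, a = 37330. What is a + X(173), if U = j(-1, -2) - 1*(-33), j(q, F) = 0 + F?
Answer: 1157231/31 ≈ 37330.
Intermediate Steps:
j(q, F) = F
U = 31 (U = -2 - 1*(-33) = -2 + 33 = 31)
X(m) = 1/31
a + X(173) = 37330 + 1/31 = 1157231/31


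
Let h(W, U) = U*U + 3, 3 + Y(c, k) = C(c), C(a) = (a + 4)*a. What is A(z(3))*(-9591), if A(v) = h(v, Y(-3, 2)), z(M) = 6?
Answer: -374049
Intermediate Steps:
C(a) = a*(4 + a) (C(a) = (4 + a)*a = a*(4 + a))
Y(c, k) = -3 + c*(4 + c)
h(W, U) = 3 + U² (h(W, U) = U² + 3 = 3 + U²)
A(v) = 39 (A(v) = 3 + (-3 - 3*(4 - 3))² = 3 + (-3 - 3*1)² = 3 + (-3 - 3)² = 3 + (-6)² = 3 + 36 = 39)
A(z(3))*(-9591) = 39*(-9591) = -374049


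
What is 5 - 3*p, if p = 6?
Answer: -13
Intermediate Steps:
5 - 3*p = 5 - 3*6 = 5 - 18 = -13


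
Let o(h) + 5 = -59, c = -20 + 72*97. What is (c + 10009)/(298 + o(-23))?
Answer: 16973/234 ≈ 72.534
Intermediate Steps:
c = 6964 (c = -20 + 6984 = 6964)
o(h) = -64 (o(h) = -5 - 59 = -64)
(c + 10009)/(298 + o(-23)) = (6964 + 10009)/(298 - 64) = 16973/234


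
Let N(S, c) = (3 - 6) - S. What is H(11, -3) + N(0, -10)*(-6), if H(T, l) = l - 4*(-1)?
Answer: 19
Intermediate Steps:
H(T, l) = 4 + l (H(T, l) = l + 4 = 4 + l)
N(S, c) = -3 - S
H(11, -3) + N(0, -10)*(-6) = (4 - 3) + (-3 - 1*0)*(-6) = 1 + (-3 + 0)*(-6) = 1 - 3*(-6) = 1 + 18 = 19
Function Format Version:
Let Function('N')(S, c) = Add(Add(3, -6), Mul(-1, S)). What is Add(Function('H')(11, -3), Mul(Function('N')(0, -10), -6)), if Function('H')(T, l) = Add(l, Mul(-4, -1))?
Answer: 19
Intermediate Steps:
Function('H')(T, l) = Add(4, l) (Function('H')(T, l) = Add(l, 4) = Add(4, l))
Function('N')(S, c) = Add(-3, Mul(-1, S))
Add(Function('H')(11, -3), Mul(Function('N')(0, -10), -6)) = Add(Add(4, -3), Mul(Add(-3, Mul(-1, 0)), -6)) = Add(1, Mul(Add(-3, 0), -6)) = Add(1, Mul(-3, -6)) = Add(1, 18) = 19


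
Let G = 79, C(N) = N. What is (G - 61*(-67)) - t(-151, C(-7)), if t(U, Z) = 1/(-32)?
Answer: 133313/32 ≈ 4166.0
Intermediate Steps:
t(U, Z) = -1/32
(G - 61*(-67)) - t(-151, C(-7)) = (79 - 61*(-67)) - 1*(-1/32) = (79 + 4087) + 1/32 = 4166 + 1/32 = 133313/32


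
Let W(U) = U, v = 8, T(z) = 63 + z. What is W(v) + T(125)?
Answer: 196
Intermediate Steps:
W(v) + T(125) = 8 + (63 + 125) = 8 + 188 = 196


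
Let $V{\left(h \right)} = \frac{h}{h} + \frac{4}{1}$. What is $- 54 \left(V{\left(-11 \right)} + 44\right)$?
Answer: $-2646$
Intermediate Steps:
$V{\left(h \right)} = 5$ ($V{\left(h \right)} = 1 + 4 \cdot 1 = 1 + 4 = 5$)
$- 54 \left(V{\left(-11 \right)} + 44\right) = - 54 \left(5 + 44\right) = \left(-54\right) 49 = -2646$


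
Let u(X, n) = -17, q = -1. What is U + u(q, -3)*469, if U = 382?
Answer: -7591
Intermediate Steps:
U + u(q, -3)*469 = 382 - 17*469 = 382 - 7973 = -7591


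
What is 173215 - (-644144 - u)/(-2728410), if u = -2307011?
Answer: 157534400339/909470 ≈ 1.7322e+5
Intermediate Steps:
173215 - (-644144 - u)/(-2728410) = 173215 - (-644144 - 1*(-2307011))/(-2728410) = 173215 - (-644144 + 2307011)*(-1)/2728410 = 173215 - 1662867*(-1)/2728410 = 173215 - 1*(-554289/909470) = 173215 + 554289/909470 = 157534400339/909470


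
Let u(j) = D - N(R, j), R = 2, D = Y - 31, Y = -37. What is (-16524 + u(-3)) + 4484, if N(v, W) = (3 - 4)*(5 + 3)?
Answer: -12100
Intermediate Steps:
D = -68 (D = -37 - 31 = -68)
N(v, W) = -8 (N(v, W) = -1*8 = -8)
u(j) = -60 (u(j) = -68 - 1*(-8) = -68 + 8 = -60)
(-16524 + u(-3)) + 4484 = (-16524 - 60) + 4484 = -16584 + 4484 = -12100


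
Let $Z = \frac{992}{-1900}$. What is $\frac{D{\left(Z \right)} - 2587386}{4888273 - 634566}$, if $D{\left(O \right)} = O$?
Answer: $- \frac{1229008598}{2020510825} \approx -0.60827$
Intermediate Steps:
$Z = - \frac{248}{475}$ ($Z = 992 \left(- \frac{1}{1900}\right) = - \frac{248}{475} \approx -0.52211$)
$\frac{D{\left(Z \right)} - 2587386}{4888273 - 634566} = \frac{- \frac{248}{475} - 2587386}{4888273 - 634566} = - \frac{1229008598}{475 \cdot 4253707} = \left(- \frac{1229008598}{475}\right) \frac{1}{4253707} = - \frac{1229008598}{2020510825}$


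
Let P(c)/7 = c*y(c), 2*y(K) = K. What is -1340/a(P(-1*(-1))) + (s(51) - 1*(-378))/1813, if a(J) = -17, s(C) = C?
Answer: 2436713/30821 ≈ 79.060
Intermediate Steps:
y(K) = K/2
P(c) = 7*c²/2 (P(c) = 7*(c*(c/2)) = 7*(c²/2) = 7*c²/2)
-1340/a(P(-1*(-1))) + (s(51) - 1*(-378))/1813 = -1340/(-17) + (51 - 1*(-378))/1813 = -1340*(-1/17) + (51 + 378)*(1/1813) = 1340/17 + 429*(1/1813) = 1340/17 + 429/1813 = 2436713/30821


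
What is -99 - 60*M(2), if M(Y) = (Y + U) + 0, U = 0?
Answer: -219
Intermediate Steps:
M(Y) = Y (M(Y) = (Y + 0) + 0 = Y + 0 = Y)
-99 - 60*M(2) = -99 - 60*2 = -99 - 120 = -219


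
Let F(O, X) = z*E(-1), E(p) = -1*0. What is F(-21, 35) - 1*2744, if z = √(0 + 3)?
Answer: -2744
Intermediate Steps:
z = √3 ≈ 1.7320
E(p) = 0
F(O, X) = 0 (F(O, X) = √3*0 = 0)
F(-21, 35) - 1*2744 = 0 - 1*2744 = 0 - 2744 = -2744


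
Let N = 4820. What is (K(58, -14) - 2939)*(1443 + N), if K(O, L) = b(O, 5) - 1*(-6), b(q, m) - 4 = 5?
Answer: -18313012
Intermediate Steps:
b(q, m) = 9 (b(q, m) = 4 + 5 = 9)
K(O, L) = 15 (K(O, L) = 9 - 1*(-6) = 9 + 6 = 15)
(K(58, -14) - 2939)*(1443 + N) = (15 - 2939)*(1443 + 4820) = -2924*6263 = -18313012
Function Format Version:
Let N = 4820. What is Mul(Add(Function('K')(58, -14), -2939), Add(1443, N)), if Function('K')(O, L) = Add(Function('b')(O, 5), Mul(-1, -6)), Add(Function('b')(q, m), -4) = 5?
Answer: -18313012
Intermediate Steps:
Function('b')(q, m) = 9 (Function('b')(q, m) = Add(4, 5) = 9)
Function('K')(O, L) = 15 (Function('K')(O, L) = Add(9, Mul(-1, -6)) = Add(9, 6) = 15)
Mul(Add(Function('K')(58, -14), -2939), Add(1443, N)) = Mul(Add(15, -2939), Add(1443, 4820)) = Mul(-2924, 6263) = -18313012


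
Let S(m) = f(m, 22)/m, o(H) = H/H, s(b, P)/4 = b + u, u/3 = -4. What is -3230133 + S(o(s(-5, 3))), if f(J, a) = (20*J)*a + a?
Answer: -3229671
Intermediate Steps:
u = -12 (u = 3*(-4) = -12)
f(J, a) = a + 20*J*a (f(J, a) = 20*J*a + a = a + 20*J*a)
s(b, P) = -48 + 4*b (s(b, P) = 4*(b - 12) = 4*(-12 + b) = -48 + 4*b)
o(H) = 1
S(m) = (22 + 440*m)/m (S(m) = (22*(1 + 20*m))/m = (22 + 440*m)/m)
-3230133 + S(o(s(-5, 3))) = -3230133 + (440 + 22/1) = -3230133 + (440 + 22*1) = -3230133 + (440 + 22) = -3230133 + 462 = -3229671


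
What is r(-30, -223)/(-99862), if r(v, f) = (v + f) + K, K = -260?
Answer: 513/99862 ≈ 0.0051371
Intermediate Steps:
r(v, f) = -260 + f + v (r(v, f) = (v + f) - 260 = (f + v) - 260 = -260 + f + v)
r(-30, -223)/(-99862) = (-260 - 223 - 30)/(-99862) = -513*(-1/99862) = 513/99862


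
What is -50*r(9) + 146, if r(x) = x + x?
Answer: -754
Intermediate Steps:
r(x) = 2*x
-50*r(9) + 146 = -100*9 + 146 = -50*18 + 146 = -900 + 146 = -754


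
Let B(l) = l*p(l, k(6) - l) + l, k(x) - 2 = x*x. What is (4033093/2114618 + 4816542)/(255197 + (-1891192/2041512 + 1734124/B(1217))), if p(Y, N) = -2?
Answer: 287559216369366677967/15150746331992282996 ≈ 18.980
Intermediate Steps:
k(x) = 2 + x² (k(x) = 2 + x*x = 2 + x²)
B(l) = -l (B(l) = l*(-2) + l = -2*l + l = -l)
(4033093/2114618 + 4816542)/(255197 + (-1891192/2041512 + 1734124/B(1217))) = (4033093/2114618 + 4816542)/(255197 + (-1891192/2041512 + 1734124/((-1*1217)))) = (4033093*(1/2114618) + 4816542)/(255197 + (-1891192*1/2041512 + 1734124/(-1217))) = (4033093/2114618 + 4816542)/(255197 + (-236399/255189 + 1734124*(-1/1217))) = 10185150444049/(2114618*(255197 + (-236399/255189 - 1734124/1217))) = 10185150444049/(2114618*(255197 - 442817067019/310565013)) = 10185150444049/(2114618*(78812442555542/310565013)) = (10185150444049/2114618)*(310565013/78812442555542) = 287559216369366677967/15150746331992282996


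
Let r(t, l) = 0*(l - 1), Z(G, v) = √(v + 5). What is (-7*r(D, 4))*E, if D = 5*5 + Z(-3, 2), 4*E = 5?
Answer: 0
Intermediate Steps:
E = 5/4 (E = (¼)*5 = 5/4 ≈ 1.2500)
Z(G, v) = √(5 + v)
D = 25 + √7 (D = 5*5 + √(5 + 2) = 25 + √7 ≈ 27.646)
r(t, l) = 0 (r(t, l) = 0*(-1 + l) = 0)
(-7*r(D, 4))*E = -7*0*(5/4) = 0*(5/4) = 0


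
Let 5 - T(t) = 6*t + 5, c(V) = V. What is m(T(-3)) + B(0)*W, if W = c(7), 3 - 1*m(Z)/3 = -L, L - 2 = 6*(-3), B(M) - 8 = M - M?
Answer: 17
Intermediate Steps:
B(M) = 8 (B(M) = 8 + (M - M) = 8 + 0 = 8)
L = -16 (L = 2 + 6*(-3) = 2 - 18 = -16)
T(t) = -6*t (T(t) = 5 - (6*t + 5) = 5 - (5 + 6*t) = 5 + (-5 - 6*t) = -6*t)
m(Z) = -39 (m(Z) = 9 - (-3)*(-16) = 9 - 3*16 = 9 - 48 = -39)
W = 7
m(T(-3)) + B(0)*W = -39 + 8*7 = -39 + 56 = 17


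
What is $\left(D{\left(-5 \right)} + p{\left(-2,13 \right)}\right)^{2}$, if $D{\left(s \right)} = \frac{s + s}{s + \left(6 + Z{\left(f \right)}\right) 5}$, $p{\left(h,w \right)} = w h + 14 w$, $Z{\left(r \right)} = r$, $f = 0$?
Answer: $\frac{605284}{25} \approx 24211.0$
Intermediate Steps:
$p{\left(h,w \right)} = 14 w + h w$ ($p{\left(h,w \right)} = h w + 14 w = 14 w + h w$)
$D{\left(s \right)} = \frac{2 s}{30 + s}$ ($D{\left(s \right)} = \frac{s + s}{s + \left(6 + 0\right) 5} = \frac{2 s}{s + 6 \cdot 5} = \frac{2 s}{s + 30} = \frac{2 s}{30 + s}$)
$\left(D{\left(-5 \right)} + p{\left(-2,13 \right)}\right)^{2} = \left(2 \left(-5\right) \frac{1}{30 - 5} + 13 \left(14 - 2\right)\right)^{2} = \left(2 \left(-5\right) \frac{1}{25} + 13 \cdot 12\right)^{2} = \left(2 \left(-5\right) \frac{1}{25} + 156\right)^{2} = \left(- \frac{2}{5} + 156\right)^{2} = \left(\frac{778}{5}\right)^{2} = \frac{605284}{25}$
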